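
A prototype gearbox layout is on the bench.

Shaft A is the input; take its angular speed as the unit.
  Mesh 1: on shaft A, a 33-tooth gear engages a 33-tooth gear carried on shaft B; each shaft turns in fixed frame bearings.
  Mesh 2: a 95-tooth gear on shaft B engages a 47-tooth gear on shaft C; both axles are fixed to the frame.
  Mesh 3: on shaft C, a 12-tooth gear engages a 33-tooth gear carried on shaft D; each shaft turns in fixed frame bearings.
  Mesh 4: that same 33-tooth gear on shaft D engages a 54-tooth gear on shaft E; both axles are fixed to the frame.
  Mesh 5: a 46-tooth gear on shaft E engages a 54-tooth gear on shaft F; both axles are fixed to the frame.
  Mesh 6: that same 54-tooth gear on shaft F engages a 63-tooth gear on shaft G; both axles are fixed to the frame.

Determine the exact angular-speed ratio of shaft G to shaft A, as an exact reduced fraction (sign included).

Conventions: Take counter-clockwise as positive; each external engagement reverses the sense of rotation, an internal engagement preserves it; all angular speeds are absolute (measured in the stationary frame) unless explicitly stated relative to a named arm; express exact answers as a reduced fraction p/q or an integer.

class = fixed-axis compound train [6 meshes; 6 ratios multiply, 6 sense flips]
mesh 1 [33T→33T]: running ratio 1, sense −
mesh 2 [95T→47T]: running ratio 95/47, sense +
mesh 3 [12T→33T]: running ratio 380/517, sense −
mesh 4 [33T→54T]: running ratio 190/423, sense +
mesh 5 [46T→54T]: running ratio 4370/11421, sense −
mesh 6 [54T→63T]: running ratio 8740/26649, sense +
ω_out/ω_in = 8740/26649

8740/26649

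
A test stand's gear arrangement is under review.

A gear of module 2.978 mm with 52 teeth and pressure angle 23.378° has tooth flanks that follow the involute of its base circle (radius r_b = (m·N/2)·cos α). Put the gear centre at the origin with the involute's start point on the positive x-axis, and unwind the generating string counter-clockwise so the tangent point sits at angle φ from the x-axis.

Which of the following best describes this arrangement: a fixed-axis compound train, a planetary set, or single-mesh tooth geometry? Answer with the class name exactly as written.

single-mesh involute tooth geometry (52T wheel at module 2.978)
classification: single-mesh tooth geometry

single-mesh tooth geometry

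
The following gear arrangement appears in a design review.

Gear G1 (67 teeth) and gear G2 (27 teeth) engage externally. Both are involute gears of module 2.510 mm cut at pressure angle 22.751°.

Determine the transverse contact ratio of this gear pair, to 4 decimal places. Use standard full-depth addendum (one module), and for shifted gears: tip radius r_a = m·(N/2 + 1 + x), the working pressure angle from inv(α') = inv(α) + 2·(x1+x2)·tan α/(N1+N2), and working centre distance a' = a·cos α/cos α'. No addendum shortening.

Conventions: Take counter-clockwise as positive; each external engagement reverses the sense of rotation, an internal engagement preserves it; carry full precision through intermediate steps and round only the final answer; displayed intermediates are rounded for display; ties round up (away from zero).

1.5928

class = single-mesh tooth geometry [involute pair 67T × 27T, m = 2.510]
base radii: r_b1 = 77.542701, r_b2 = 31.248551
tip radii: r_a1 = 86.595000, r_a2 = 36.395000
no profile shift: α' = α, a' = a
action lengths: √(r_a1²−r_b1²) = 38.546381, √(r_a2²−r_b2²) = 18.658083
base pitch p_b = π·m·cos α = 7.271868
CR = (38.546381 + 18.658083 − 117.970000·sin 22.75100°)/7.271868 = 1.592751
contact ratio ≈ 1.5928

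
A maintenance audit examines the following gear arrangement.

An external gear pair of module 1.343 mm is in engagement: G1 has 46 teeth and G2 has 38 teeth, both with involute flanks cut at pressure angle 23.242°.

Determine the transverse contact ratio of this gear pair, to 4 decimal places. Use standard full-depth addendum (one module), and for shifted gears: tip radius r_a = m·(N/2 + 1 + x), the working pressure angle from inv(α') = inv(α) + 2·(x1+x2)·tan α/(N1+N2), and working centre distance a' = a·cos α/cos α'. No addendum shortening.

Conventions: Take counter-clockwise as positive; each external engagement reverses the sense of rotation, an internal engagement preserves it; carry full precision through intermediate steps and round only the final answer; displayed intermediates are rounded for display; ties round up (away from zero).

single-mesh involute tooth geometry (46T engaging 38T at module 1.343)
base radii: r_b1 = 28.382244, r_b2 = 23.446201
tip radii: r_a1 = 32.232000, r_a2 = 26.860000
no profile shift: α' = α, a' = a
action lengths: √(r_a1²−r_b1²) = 15.275800, √(r_a2²−r_b2²) = 13.104779
base pitch p_b = π·m·cos α = 3.876759
CR = (15.275800 + 13.104779 − 56.406000·sin 23.24200°)/3.876759 = 1.579127
contact ratio ≈ 1.5791

1.5791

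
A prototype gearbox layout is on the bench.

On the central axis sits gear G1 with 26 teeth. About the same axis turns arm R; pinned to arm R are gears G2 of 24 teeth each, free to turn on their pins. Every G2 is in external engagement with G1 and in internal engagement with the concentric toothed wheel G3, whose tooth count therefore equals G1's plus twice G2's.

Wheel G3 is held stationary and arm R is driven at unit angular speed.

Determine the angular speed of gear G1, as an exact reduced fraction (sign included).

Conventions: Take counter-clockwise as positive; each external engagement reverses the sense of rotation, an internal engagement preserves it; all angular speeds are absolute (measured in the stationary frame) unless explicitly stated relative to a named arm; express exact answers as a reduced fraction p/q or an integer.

50/13

class = planetary set [G3 = 26+2·24 = 74; Willis about the carrier]
ring teeth: 26 + 2·24 = 74
26(ω_sun−ω_arm) = −74(ω_ring−ω_arm),  ω_ring = 0, ω_arm = 1
ω_sun = 1 − (74/26)(0−1) = 50/13
exact speed ratio = 50/13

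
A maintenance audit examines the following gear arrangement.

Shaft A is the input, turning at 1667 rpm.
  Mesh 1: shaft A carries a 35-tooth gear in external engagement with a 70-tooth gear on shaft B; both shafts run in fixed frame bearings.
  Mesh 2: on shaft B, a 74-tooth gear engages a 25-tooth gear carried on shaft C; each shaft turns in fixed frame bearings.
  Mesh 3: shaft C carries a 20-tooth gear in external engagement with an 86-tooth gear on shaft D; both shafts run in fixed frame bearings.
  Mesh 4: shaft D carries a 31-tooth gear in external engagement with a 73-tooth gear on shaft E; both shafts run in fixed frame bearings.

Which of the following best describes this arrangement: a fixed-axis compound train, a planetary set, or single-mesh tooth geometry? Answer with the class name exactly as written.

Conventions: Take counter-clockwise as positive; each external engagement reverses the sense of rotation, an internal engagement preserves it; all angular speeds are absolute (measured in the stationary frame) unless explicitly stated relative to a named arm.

4-mesh fixed-axis compound train (all bearings frame-fixed)
classification: fixed-axis compound train

fixed-axis compound train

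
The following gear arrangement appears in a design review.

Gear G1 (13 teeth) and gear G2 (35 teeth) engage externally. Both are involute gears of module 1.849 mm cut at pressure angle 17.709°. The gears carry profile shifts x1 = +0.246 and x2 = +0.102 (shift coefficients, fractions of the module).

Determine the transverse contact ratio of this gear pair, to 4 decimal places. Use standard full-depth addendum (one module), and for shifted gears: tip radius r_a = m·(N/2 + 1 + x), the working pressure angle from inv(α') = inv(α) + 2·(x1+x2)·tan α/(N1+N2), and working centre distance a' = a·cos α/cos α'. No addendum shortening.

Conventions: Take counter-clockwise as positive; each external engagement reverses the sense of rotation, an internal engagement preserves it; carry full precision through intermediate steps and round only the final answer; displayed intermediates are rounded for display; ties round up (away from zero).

class = single-mesh tooth geometry [involute pair 13T × 35T, m = 1.849]
base radii: r_b1 = 11.448988, r_b2 = 30.824198
tip radii: r_a1 = 14.322354, r_a2 = 34.395098
inv(α') = inv(17.709°) + 2·(+0.246+0.102)·tan α/(13+35) = 0.01486349  ⇒  α' = 19.98230°
a' = a·cos α / cos α' = 44.3760·cos 17.709°/cos 19.98230° = 44.981128
action lengths: √(r_a1²−r_b1²) = 8.605260, √(r_a2²−r_b2²) = 15.260785
base pitch p_b = π·m·cos α = 5.533547
CR = (8.605260 + 15.260785 − 44.981128·sin 19.98230°)/5.533547 = 1.535119
contact ratio ≈ 1.5351

1.5351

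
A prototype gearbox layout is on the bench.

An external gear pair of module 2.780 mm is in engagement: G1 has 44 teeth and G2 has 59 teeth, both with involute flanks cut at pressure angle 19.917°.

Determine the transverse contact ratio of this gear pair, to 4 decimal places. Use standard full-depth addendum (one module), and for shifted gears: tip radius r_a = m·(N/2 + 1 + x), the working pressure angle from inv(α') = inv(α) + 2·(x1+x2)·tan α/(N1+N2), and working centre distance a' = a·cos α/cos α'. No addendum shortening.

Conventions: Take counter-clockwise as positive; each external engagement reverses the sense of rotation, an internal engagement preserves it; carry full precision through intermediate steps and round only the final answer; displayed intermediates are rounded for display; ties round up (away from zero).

1.7614

single-mesh involute tooth geometry (44T engaging 59T at module 2.780)
base radii: r_b1 = 57.501843, r_b2 = 77.104743
tip radii: r_a1 = 63.940000, r_a2 = 84.790000
no profile shift: α' = α, a' = a
action lengths: √(r_a1²−r_b1²) = 27.961790, √(r_a2²−r_b2²) = 35.273257
base pitch p_b = π·m·cos α = 8.211244
CR = (27.961790 + 35.273257 − 143.170000·sin 19.91700°)/8.211244 = 1.761361
contact ratio ≈ 1.7614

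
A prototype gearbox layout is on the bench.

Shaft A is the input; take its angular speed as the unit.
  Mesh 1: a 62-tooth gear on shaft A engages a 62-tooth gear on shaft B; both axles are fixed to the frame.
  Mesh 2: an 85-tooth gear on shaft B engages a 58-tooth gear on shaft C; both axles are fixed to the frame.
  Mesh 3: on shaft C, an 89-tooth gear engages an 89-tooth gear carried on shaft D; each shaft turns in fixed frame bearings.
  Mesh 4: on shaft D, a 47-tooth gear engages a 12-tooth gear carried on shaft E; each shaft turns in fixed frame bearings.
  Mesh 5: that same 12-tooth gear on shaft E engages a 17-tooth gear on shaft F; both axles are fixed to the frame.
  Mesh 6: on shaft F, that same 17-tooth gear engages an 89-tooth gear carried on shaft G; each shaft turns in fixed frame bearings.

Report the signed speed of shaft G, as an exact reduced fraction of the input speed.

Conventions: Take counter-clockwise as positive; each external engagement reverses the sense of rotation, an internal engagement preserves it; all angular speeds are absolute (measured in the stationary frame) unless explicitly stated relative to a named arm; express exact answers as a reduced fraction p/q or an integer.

6-mesh fixed-axis compound train (all bearings frame-fixed)
mesh 1 [62T→62T]: |ω|/ω_in = 1×62/62 = 1, sense flips to −
mesh 2 [85T→58T]: |ω|/ω_in = 1×85/58 = 85/58, sense flips to +
mesh 3 [89T→89T]: |ω|/ω_in = (85/58)×89/89 = 85/58, sense flips to −
mesh 4 [47T→12T]: |ω|/ω_in = (85/58)×47/12 = 3995/696, sense flips to +
mesh 5 [12T→17T]: |ω|/ω_in = (3995/696)×12/17 = 235/58, sense flips to −
mesh 6 [17T→89T]: |ω|/ω_in = (235/58)×17/89 = 3995/5162, sense flips to +
signed output speed (× input speed) = 3995/5162

3995/5162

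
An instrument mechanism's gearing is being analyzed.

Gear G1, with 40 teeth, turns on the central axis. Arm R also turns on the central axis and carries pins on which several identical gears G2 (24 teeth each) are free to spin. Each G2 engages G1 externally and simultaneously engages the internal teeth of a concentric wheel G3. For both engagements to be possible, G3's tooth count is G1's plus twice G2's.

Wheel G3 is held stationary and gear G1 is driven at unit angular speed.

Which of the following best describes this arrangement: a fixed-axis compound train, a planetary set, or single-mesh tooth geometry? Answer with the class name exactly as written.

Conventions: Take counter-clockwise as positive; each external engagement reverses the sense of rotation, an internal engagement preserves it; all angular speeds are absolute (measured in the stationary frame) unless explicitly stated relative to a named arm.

planetary set

class = planetary set [G3 = 40+2·24 = 88; Willis about the carrier]
classification: planetary set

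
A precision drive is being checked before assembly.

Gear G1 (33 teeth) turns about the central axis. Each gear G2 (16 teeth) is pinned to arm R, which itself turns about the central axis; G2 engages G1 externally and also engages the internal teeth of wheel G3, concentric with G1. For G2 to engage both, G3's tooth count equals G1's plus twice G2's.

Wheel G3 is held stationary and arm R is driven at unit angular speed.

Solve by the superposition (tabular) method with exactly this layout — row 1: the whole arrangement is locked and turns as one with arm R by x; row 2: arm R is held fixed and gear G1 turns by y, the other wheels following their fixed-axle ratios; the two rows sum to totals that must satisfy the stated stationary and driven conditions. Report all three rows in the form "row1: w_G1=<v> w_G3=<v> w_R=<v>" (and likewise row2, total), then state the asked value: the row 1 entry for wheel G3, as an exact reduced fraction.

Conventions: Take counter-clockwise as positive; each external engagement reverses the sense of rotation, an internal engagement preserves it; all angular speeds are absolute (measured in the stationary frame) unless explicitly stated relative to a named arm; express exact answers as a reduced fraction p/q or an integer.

recognized (axles ride arm R): planetary set, 33/16/65 teeth
row 1 (train locked, turned with arm): all members turn x
superposition row 2 [arm held]: sun y, ring −(33/65)·y, arm 0
boundary: total ω_ring = x − (33/65)·y = 0 and total ω_arm = x = 1  ⇒  y = 65/33, x = 1
row 2 ring = −(33/65)·65/33 = -1
totals (row 1 + row 2): sun 1 + 65/33 = 98/33, ring 1 + (-1) = 0, arm 1 + 0 = 1
asked cell (row1, ring) = 1

row1: w_G1=1 w_G3=1 w_R=1
row2: w_G1=65/33 w_G3=-1 w_R=0
total: w_G1=98/33 w_G3=0 w_R=1
asked value: 1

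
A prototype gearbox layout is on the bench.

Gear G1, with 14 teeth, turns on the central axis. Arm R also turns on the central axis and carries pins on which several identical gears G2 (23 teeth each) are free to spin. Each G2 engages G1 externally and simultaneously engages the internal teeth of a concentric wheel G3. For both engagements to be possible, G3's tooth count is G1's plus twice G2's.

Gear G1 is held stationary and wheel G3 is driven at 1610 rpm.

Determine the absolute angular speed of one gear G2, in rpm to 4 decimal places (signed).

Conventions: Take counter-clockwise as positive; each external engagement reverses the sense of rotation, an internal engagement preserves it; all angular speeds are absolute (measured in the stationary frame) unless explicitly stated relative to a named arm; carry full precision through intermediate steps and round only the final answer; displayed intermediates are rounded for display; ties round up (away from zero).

topology: planetary set — G1 14T / G2 23T / G3 60T, arm = carrier (Willis)
normalise by the input: solve with ω_ring = 1, then scale by 1610 rpm
ring teeth: 14 + 2·23 = 60
14(ω_sun−ω_arm) = −60(ω_ring−ω_arm),  ω_sun = 0, ω_ring = 1
14(0−ω_arm) = −60(1−ω_arm)  ⇒  74·ω_arm = 60  ⇒  ω_arm = 30/37
sun–planet mesh: 14·(0−30/37) = −23·(ω_p−ω_arm)  ⇒  ω_p−ω_arm = 420/851
ω_p = 30/37 + 420/851 = 30/23
scale: ω_p = 30/23 × 1610 rpm = +2100.0000 rpm

+2100.0000 rpm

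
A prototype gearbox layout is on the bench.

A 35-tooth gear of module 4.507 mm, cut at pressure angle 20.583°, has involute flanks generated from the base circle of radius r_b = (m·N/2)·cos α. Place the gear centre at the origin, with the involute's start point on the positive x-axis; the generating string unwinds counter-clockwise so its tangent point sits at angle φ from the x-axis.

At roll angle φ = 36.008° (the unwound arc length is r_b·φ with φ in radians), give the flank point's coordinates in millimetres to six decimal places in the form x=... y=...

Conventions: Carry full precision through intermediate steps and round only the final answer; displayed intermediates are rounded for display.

x=87.010532 y=5.871303

topology: single-mesh involute geometry — m = 4.507, N = 35
pitch radius r_p = m·N/2 = 4.507·35/2 = 78.872500
base radius r_b = r_p·cos α = 78.872500·cos 20.583° = 73.837586
roll angle φ = 36.008° = 0.62845816 rad
x = r_b·(cos φ + φ·sin φ) = 87.010532
y = r_b·(sin φ − φ·cos φ) = 5.871303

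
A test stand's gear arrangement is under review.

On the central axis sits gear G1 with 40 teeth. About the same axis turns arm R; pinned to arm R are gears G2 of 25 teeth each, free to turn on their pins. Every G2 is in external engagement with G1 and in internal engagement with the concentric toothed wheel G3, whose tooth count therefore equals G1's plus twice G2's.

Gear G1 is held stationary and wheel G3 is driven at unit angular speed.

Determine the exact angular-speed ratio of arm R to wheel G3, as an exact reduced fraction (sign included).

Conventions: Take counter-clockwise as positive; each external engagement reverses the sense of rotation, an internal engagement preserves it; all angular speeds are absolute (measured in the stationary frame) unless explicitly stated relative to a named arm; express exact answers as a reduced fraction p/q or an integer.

planetary set (40T centre, 25T on arm, 90T internal) — Willis relation
ring teeth: 40 + 2·25 = 90
40(ω_sun−ω_arm) = −90(ω_ring−ω_arm),  ω_sun = 0, ω_ring = 1
40(0−ω_arm) = −90(1−ω_arm)  ⇒  130·ω_arm = 90  ⇒  ω_arm = 9/13
ω_out/ω_in = 9/13

9/13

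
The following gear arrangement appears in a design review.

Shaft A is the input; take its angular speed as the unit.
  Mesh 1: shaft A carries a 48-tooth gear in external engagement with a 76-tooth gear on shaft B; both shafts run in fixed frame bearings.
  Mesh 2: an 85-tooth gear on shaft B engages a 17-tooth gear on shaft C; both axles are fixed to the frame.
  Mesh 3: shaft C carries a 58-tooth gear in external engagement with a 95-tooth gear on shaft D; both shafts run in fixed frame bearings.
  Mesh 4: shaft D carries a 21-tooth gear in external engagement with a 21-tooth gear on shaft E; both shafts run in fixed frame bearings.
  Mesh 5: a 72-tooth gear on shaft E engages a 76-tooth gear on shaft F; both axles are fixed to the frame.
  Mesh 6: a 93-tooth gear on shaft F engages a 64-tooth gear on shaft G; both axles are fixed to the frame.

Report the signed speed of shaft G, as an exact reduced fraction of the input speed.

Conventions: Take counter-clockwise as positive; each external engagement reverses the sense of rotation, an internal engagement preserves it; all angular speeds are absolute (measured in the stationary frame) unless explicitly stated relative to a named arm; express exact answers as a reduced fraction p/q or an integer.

72819/27436

6-mesh fixed-axis compound train (all bearings frame-fixed)
mesh 1 [48T→76T]: |ω|/ω_in = 1×48/76 = 12/19, sense flips to −
mesh 2 [85T→17T]: |ω|/ω_in = (12/19)×85/17 = 60/19, sense flips to +
mesh 3 [58T→95T]: |ω|/ω_in = (60/19)×58/95 = 696/361, sense flips to −
mesh 4 [21T→21T]: |ω|/ω_in = (696/361)×21/21 = 696/361, sense flips to +
mesh 5 [72T→76T]: |ω|/ω_in = (696/361)×72/76 = 12528/6859, sense flips to −
mesh 6 [93T→64T]: |ω|/ω_in = (12528/6859)×93/64 = 72819/27436, sense flips to +
signed output speed (× input speed) = 72819/27436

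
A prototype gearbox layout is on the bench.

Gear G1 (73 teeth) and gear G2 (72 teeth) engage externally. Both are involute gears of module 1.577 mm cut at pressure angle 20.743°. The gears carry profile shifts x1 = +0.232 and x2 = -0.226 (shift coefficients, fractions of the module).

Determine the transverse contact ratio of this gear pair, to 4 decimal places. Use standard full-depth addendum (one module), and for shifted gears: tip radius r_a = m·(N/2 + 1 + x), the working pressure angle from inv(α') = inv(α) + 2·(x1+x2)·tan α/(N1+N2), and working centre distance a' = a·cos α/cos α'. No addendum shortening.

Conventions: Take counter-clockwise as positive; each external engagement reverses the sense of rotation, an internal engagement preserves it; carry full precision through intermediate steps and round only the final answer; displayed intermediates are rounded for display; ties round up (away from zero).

1.7634

single-mesh involute tooth geometry (73T engaging 72T at module 1.577)
base radii: r_b1 = 53.829341, r_b2 = 53.091953
tip radii: r_a1 = 59.503364, r_a2 = 57.992598
inv(α') = inv(20.743°) + 2·(+0.232-0.226)·tan α/(73+72) = 0.01672410  ⇒  α' = 20.75551°
a' = a·cos α / cos α' = 114.3325·cos 20.743°/cos 20.75551° = 114.341959
action lengths: √(r_a1²−r_b1²) = 25.358477, √(r_a2²−r_b2²) = 23.332080
base pitch p_b = π·m·cos α = 4.633147
CR = (25.358477 + 23.332080 − 114.341959·sin 20.75551°)/4.633147 = 1.763367
contact ratio ≈ 1.7634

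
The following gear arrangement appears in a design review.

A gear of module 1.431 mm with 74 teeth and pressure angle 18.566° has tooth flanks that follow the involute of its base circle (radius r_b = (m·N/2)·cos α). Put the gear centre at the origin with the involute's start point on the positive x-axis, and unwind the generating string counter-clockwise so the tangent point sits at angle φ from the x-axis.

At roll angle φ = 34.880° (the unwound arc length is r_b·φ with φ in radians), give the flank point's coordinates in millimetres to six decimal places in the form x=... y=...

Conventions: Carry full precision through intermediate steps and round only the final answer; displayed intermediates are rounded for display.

recognized (one wheel, involute flank): single-mesh tooth geometry, m = 1.431, N = 74
pitch radius r_p = m·N/2 = 1.431·74/2 = 52.947000
base radius r_b = r_p·cos α = 52.947000·cos 18.566° = 50.191507
roll angle φ = 34.880° = 0.60877084 rad
x = r_b·(cos φ + φ·sin φ) = 58.647920
y = r_b·(sin φ − φ·cos φ) = 3.636548

x=58.647920 y=3.636548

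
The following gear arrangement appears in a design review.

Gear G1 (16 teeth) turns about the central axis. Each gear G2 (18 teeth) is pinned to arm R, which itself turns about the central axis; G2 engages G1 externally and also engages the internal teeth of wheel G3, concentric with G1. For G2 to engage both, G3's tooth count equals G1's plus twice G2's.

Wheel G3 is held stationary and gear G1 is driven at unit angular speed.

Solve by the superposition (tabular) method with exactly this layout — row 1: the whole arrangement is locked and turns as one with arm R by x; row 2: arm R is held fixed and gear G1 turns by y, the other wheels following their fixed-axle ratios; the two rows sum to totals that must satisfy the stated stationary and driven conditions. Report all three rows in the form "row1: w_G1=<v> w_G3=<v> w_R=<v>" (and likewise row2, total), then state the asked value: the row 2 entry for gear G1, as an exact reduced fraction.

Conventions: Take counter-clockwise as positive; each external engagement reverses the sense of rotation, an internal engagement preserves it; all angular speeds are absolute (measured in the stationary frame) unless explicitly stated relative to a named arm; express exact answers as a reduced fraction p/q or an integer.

row1: w_G1=4/17 w_G3=4/17 w_R=4/17
row2: w_G1=13/17 w_G3=-4/17 w_R=0
total: w_G1=1 w_G3=0 w_R=4/17
asked value: 13/17

recognized (axles ride arm R): planetary set, 16/18/52 teeth
row 1: whole set turns with the arm by x
row 2 (arm held, sun turns y): ω_ring = −(16/52)·y, ω_arm = 0
boundary: total ω_ring = x − (16/52)·y = 0 and total ω_sun = x + y = 1  ⇒  y = 13/17, x = 4/17
row 2 ring = −(16/52)·13/17 = -4/17
totals (row 1 + row 2): sun 4/17 + 13/17 = 1, ring 4/17 + (-4/17) = 0, arm 4/17 + 0 = 4/17
asked cell (row2, sun) = 13/17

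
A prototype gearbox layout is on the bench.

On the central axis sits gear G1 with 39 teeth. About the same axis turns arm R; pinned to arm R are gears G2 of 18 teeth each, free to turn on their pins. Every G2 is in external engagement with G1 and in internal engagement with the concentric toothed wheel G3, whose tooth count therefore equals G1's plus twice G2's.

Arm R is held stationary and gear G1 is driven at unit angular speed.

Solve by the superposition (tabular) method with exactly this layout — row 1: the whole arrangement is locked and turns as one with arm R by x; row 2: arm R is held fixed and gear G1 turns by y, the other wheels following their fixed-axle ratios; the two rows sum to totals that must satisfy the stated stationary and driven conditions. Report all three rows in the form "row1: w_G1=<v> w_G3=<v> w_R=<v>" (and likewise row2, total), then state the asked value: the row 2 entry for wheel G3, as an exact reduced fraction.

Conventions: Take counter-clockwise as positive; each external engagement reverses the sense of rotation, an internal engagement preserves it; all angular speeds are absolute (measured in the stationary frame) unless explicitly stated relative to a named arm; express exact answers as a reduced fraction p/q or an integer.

row1: w_G1=0 w_G3=0 w_R=0
row2: w_G1=1 w_G3=-13/25 w_R=0
total: w_G1=1 w_G3=-13/25 w_R=0
asked value: -13/25

recognized (axles ride arm R): planetary set, 39/18/75 teeth
row 1 (train locked, turned with arm): all members turn x
row 2 — arm fixed, fixed-axis ratios: sun y, ring −(39/75)·y, arm 0
boundary: total ω_arm = x = 0 and total ω_sun = x + y = 1  ⇒  y = 1, x = 0
row 2 ring = −(39/75)·1 = -13/25
totals (row 1 + row 2): sun 0 + 1 = 1, ring 0 + (-13/25) = -13/25, arm 0 + 0 = 0
asked cell (row2, ring) = -13/25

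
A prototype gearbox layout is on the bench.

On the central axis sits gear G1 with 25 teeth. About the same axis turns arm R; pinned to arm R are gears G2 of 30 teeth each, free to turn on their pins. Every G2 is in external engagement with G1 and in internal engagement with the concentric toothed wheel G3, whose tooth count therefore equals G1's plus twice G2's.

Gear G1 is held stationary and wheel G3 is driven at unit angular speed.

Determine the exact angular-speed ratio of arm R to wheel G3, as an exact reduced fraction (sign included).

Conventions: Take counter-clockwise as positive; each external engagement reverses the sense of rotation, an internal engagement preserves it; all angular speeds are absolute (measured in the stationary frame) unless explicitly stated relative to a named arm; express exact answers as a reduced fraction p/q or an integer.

planetary set (25T centre, 30T on arm, 85T internal) — Willis relation
ring teeth: 25 + 2·30 = 85
25(ω_sun−ω_arm) = −85(ω_ring−ω_arm),  ω_sun = 0, ω_ring = 1
25(0−ω_arm) = −85(1−ω_arm)  ⇒  110·ω_arm = 85  ⇒  ω_arm = 17/22
ω_out/ω_in = 17/22

17/22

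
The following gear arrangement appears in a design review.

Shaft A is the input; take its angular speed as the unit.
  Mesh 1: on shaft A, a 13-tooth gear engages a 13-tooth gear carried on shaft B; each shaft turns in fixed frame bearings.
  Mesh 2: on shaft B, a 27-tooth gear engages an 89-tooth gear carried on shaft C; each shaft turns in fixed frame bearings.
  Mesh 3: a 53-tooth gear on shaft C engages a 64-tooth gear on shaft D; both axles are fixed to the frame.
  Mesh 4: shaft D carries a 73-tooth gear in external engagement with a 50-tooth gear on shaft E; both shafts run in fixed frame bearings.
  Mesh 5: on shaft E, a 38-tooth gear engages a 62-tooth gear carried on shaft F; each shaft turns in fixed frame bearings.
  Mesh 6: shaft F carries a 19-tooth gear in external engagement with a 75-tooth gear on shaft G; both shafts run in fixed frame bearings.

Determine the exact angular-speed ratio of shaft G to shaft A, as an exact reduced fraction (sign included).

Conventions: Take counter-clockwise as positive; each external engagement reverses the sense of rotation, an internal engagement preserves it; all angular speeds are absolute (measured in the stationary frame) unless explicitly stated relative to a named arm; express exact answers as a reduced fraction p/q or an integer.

class = fixed-axis compound train [6 meshes; 6 ratios multiply, 6 sense flips]
mesh 1 [13T→13T]: running ratio 1, sense −
mesh 2 [27T→89T]: running ratio 27/89, sense +
mesh 3 [53T→64T]: running ratio 1431/5696, sense −
mesh 4 [73T→50T]: running ratio 104463/284800, sense +
mesh 5 [38T→62T]: running ratio 1984797/8828800, sense −
mesh 6 [19T→75T]: running ratio 12570381/220720000, sense +
ω_out/ω_in = 12570381/220720000

12570381/220720000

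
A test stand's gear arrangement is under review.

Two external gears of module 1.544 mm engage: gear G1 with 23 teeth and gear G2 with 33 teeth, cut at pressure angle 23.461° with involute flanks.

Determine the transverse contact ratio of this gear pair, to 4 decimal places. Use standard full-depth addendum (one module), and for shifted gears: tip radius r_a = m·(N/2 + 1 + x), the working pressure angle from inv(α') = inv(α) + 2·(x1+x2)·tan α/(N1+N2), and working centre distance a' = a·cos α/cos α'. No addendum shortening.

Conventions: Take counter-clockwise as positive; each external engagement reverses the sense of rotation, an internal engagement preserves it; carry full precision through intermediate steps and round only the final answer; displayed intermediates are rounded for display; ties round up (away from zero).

class = single-mesh tooth geometry [involute pair 23T × 33T, m = 1.544]
base radii: r_b1 = 16.288134, r_b2 = 23.369932
tip radii: r_a1 = 19.300000, r_a2 = 27.020000
no profile shift: α' = α, a' = a
action lengths: √(r_a1²−r_b1²) = 10.353100, √(r_a2²−r_b2²) = 13.561957
base pitch p_b = π·m·cos α = 4.449625
CR = (10.353100 + 13.561957 − 43.232000·sin 23.46100°)/4.449625 = 1.506493
contact ratio ≈ 1.5065

1.5065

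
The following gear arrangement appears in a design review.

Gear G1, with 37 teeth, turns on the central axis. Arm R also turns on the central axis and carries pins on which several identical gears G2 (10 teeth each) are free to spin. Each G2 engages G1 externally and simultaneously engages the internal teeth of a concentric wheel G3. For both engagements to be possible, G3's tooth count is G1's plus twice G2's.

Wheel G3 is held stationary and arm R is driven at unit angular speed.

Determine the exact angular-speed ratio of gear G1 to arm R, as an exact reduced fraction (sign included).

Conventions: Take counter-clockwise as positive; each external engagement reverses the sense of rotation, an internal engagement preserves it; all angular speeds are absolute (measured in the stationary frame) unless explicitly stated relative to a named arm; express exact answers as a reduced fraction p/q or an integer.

recognized (axles ride arm R): planetary set, 37/10/57 teeth
ring teeth: 37 + 2·10 = 57
37(ω_sun−ω_arm) = −57(ω_ring−ω_arm),  ω_ring = 0, ω_arm = 1
ω_sun = 1 − (57/37)(0−1) = 94/37
ω_out/ω_in = 94/37

94/37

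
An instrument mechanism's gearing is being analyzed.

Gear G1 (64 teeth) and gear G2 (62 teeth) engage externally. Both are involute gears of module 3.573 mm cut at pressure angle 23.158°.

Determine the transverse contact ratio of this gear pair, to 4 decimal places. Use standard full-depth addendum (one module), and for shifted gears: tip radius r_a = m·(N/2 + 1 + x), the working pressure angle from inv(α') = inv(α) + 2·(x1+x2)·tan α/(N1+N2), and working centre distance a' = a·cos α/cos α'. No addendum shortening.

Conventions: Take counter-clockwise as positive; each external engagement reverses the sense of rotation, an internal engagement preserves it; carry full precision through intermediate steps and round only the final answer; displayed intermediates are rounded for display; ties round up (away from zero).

recognized (one external pair, fixed centres): single-mesh tooth geometry, m = 3.573, N1 = 64, N2 = 62
base radii: r_b1 = 105.123247, r_b2 = 101.838146
tip radii: r_a1 = 117.909000, r_a2 = 114.336000
no profile shift: α' = α, a' = a
action lengths: √(r_a1²−r_b1²) = 53.400704, √(r_a2²−r_b2²) = 51.978005
base pitch p_b = π·m·cos α = 10.320451
CR = (53.400704 + 51.978005 − 225.099000·sin 23.15800°)/10.320451 = 1.633113
contact ratio ≈ 1.6331

1.6331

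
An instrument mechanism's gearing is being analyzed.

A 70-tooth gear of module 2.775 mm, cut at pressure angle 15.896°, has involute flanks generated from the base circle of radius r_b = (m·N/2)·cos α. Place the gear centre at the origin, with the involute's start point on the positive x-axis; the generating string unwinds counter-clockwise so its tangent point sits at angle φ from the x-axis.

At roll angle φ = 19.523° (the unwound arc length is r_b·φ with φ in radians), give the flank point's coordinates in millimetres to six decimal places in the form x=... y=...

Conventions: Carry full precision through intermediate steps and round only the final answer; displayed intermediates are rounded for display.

x=98.677297 y=1.217581

topology: single-mesh involute geometry — m = 2.775, N = 70
pitch radius r_p = m·N/2 = 2.775·70/2 = 97.125000
base radius r_b = r_p·cos α = 97.125000·cos 15.896° = 93.410982
roll angle φ = 19.523° = 0.34074063 rad
x = r_b·(cos φ + φ·sin φ) = 98.677297
y = r_b·(sin φ − φ·cos φ) = 1.217581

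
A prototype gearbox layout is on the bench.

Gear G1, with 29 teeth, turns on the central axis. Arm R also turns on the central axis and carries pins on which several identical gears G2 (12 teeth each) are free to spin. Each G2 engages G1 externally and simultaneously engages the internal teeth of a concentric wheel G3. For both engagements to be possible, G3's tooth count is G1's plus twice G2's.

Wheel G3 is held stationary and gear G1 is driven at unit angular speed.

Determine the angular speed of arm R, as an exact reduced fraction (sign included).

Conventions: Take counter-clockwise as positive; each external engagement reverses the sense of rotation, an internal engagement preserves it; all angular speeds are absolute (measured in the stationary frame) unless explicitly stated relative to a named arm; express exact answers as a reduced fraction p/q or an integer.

29/82

topology: planetary set — G1 29T / G2 12T / G3 53T, arm = carrier (Willis)
ring teeth: 29 + 2·12 = 53
29(ω_sun−ω_arm) = −53(ω_ring−ω_arm),  ω_ring = 0, ω_sun = 1
29(1−ω_arm) = −53(0−ω_arm)  ⇒  82·ω_arm = 29  ⇒  ω_arm = 29/82
exact speed ratio = 29/82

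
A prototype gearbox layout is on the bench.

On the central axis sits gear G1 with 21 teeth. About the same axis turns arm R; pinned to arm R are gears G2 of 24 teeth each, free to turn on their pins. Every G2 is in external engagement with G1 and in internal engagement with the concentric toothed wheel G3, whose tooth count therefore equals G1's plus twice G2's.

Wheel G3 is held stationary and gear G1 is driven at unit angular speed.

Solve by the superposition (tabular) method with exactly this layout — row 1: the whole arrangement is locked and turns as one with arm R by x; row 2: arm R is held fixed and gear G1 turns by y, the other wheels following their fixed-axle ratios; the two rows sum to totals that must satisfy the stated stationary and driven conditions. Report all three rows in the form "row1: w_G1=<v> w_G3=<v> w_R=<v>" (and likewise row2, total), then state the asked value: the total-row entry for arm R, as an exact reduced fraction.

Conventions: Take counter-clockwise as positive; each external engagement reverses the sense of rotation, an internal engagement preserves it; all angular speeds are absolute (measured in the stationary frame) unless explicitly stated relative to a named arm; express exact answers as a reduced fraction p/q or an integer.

topology: planetary set — G1 21T / G2 24T / G3 69T, arm = carrier (Willis)
superposition row 1 [locked train]: every member turns x
superposition row 2 [arm held]: sun y, ring −(21/69)·y, arm 0
boundary: total ω_ring = x − (21/69)·y = 0 and total ω_sun = x + y = 1  ⇒  y = 23/30, x = 7/30
row 2 ring = −(21/69)·23/30 = -7/30
totals (row 1 + row 2): sun 7/30 + 23/30 = 1, ring 7/30 + (-7/30) = 0, arm 7/30 + 0 = 7/30
asked cell (total, arm) = 7/30

row1: w_G1=7/30 w_G3=7/30 w_R=7/30
row2: w_G1=23/30 w_G3=-7/30 w_R=0
total: w_G1=1 w_G3=0 w_R=7/30
asked value: 7/30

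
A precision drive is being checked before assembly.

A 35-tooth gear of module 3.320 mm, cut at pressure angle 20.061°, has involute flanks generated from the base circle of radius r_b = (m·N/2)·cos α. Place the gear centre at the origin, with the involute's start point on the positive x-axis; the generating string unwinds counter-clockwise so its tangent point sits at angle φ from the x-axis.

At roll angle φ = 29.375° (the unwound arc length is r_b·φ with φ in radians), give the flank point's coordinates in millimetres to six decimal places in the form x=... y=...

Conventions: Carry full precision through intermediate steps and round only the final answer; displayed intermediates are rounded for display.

class = single-mesh tooth geometry [base-circle involute, m = 3.320, 35T]
pitch radius r_p = m·N/2 = 3.320·35/2 = 58.100000
base radius r_b = r_p·cos α = 58.100000·cos 20.061° = 54.574954
roll angle φ = 29.375° = 0.51269047 rad
x = r_b·(cos φ + φ·sin φ) = 61.283017
y = r_b·(sin φ − φ·cos φ) = 2.387697

x=61.283017 y=2.387697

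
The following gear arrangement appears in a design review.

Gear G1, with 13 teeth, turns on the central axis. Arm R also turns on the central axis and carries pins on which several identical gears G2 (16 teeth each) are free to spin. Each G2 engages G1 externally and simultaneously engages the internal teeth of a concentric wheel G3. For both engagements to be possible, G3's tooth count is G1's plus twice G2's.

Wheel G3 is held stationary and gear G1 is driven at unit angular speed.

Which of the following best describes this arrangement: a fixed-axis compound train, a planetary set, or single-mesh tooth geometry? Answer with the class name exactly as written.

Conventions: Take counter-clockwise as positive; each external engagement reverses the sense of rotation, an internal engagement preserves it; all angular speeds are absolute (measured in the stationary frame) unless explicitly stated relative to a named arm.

recognized (axles ride arm R): planetary set, 13/16/45 teeth
classification: planetary set

planetary set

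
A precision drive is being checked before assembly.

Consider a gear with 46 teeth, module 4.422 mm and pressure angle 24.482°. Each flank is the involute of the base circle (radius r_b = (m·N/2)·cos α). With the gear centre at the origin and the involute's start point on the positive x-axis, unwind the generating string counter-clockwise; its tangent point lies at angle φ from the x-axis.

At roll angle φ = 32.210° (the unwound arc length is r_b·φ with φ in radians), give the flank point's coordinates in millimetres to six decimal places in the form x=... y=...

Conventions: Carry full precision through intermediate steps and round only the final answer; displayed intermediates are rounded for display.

recognized (one wheel, involute flank): single-mesh tooth geometry, m = 4.422, N = 46
pitch radius r_p = m·N/2 = 4.422·46/2 = 101.706000
base radius r_b = r_p·cos α = 101.706000·cos 24.482° = 92.561767
roll angle φ = 32.210° = 0.56217055 rad
x = r_b·(cos φ + φ·sin φ) = 106.052692
y = r_b·(sin φ − φ·cos φ) = 5.310395

x=106.052692 y=5.310395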